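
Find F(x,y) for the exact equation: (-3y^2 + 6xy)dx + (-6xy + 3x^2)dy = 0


Check exactness: ∂M/∂y = -6y + 6x and ∂N/∂x = -6y + 6x; equal, so the equation is exact.
Integrate M with respect to x (treating y as constant): ∫M dx = -3xy^2 + 3x^2y + h(y).
Differentiate w.r.t. y and set equal to N: all terms match, so h'(y) = 0 and h is a constant absorbed into C.
General solution: -3xy^2 + 3x^2y = C.


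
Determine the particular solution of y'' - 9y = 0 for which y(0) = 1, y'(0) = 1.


Characteristic roots of r² - 9 = 0 are -3, 3.
General solution y = c₁ e^(-3x) + c₂ e^(3x).
Apply y(0) = 1: c₁ + c₂ = 1. Apply y'(0) = 1: -3 c₁ + 3 c₂ = 1.
Solve: c₁ = 1/3, c₂ = 2/3.
Particular solution: y = (1/3)e^(-3x) + (2/3)e^(3x).


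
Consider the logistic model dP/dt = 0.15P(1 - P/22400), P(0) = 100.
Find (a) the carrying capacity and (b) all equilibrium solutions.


Logistic ODE dP/dt = 0.15P(1 - P/22400) has equilibria where dP/dt = 0, i.e. P = 0 or P = 22400.
The coefficient (1 - P/K) = 0 when P = K, identifying K = 22400 as the carrying capacity.
(a) K = 22400; (b) equilibria P = 0 and P = 22400.


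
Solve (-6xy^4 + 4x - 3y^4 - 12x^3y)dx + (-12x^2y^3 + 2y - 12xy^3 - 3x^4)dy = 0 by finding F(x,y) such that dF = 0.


Check exactness: ∂M/∂y = -24xy^3 - 12y^3 - 12x^3 and ∂N/∂x = -24xy^3 - 12y^3 - 12x^3; equal, so the equation is exact.
Integrate M with respect to x (treating y as constant): ∫M dx = -3x^2y^4 + 2x^2 - 3xy^4 - 3x^4y + h(y).
Differentiate w.r.t. y and set equal to N: the x-dependent terms already match, leaving h'(y) = 2y. Integrate: h(y) = y^2.
So F(x,y) = -3x^2y^4 + y^2 + 2x^2 - 3xy^4 - 3x^4y.
General solution: -3x^2y^4 + y^2 + 2x^2 - 3xy^4 - 3x^4y = C.


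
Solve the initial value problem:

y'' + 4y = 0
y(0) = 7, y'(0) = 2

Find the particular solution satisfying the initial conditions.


Characteristic roots of r² + 4 = 0 are ±2i, so y = C₁cos(2x) + C₂sin(2x).
Apply y(0) = 7: C₁ = 7. Differentiate and apply y'(0) = 2: 2·C₂ = 2, so C₂ = 1.
Particular solution: y = 7cos(2x) + sin(2x).


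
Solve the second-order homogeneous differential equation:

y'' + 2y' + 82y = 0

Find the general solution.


Characteristic equation: r² + 2r + 82 = 0.
Discriminant is negative; roots r = -1 ± 9i (complex conjugate pair).
General solution uses e^(α x)(C₁ cos(β x) + C₂ sin(β x)): y = e^(-x)(C₁cos(9x) + C₂sin(9x)).


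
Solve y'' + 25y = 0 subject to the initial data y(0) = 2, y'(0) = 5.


Characteristic roots of r² + 25 = 0 are ±5i, so y = C₁cos(5x) + C₂sin(5x).
Apply y(0) = 2: C₁ = 2. Differentiate and apply y'(0) = 5: 5·C₂ = 5, so C₂ = 1.
Particular solution: y = 2cos(5x) + sin(5x).


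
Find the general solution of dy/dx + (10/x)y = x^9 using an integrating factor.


P(x) = 10/x ⇒ μ = x^10.
(x^10 y)' = x^10·x^9 = x^19.
Integrate: x^10 y = x^20/(20) + C.
Solve for y: y = (1/20)x^10 + C/x^10.


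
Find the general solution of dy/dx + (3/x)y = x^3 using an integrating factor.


P(x) = 3/x ⇒ μ = x^3.
(x^3 y)' = x^6 ⇒ x^3 y = x^7/(7) + C.
Solve for y: y = (1/7)x^4 + C/x^3.


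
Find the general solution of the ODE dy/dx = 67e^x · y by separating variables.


Separate variables: dy/y = 67e^x dx.
Integrate: ln|y| = 67e^x + C₀.
Exponentiate: y = Ce^(67e^x).


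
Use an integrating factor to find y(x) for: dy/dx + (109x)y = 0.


P(x) = 109x ⇒ μ = e^((109/2)x²).
Q(x) = 0 so μ y is constant: y = Ce^(-(109/2)x²).


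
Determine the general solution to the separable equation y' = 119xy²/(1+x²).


Separate: dy/y² = 119x/(1+x²) dx.
Integrate LHS: ∫ dy/y² = -1/y.
Integrate RHS via u = 1+x²: (119/2)ln(1+x²) + C.
Result: -1/y = (119/2)ln(1+x²) + C.


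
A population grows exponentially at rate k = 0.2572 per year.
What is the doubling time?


Exponential growth: P(t) = P₀ e^(0.2572t). Set P(t)/P₀ = 2: e^(0.2572t) = 2.
Solve: t = ln(2)/0.2572 ≈ 2.69 years.


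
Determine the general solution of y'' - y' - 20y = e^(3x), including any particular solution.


Characteristic roots of r² - r - 20 = 0 are 5, -4.
y_h = C₁e^(5x) + C₂e^(-4x).
Forcing exponent 3 is not a characteristic root; try y_p = Ae^(3x).
Substitute: A·(9 + (-1)·3 + (-20)) = A·-14 = 1, so A = -1/14.
General solution: y = C₁e^(5x) + C₂e^(-4x) - (1/14)e^(3x).


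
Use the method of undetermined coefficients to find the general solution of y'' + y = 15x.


Homogeneous: r² + 1 = 0 ⇒ r = ±1i, y_h = C₁cos(x) + C₂sin(x).
Polynomial forcing; try y_p = Ax + B. Then y_p'' + 1 y_p = 1(Ax + B) = 15x, so B = 0 and A = 15.
General solution: y = C₁cos(x) + C₂sin(x) + 15x.


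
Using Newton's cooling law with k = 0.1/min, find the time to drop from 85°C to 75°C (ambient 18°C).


From T(t) = T_a + (T₀ - T_a)e^(-kt), set T(t) = 75:
(75 - 18) / (85 - 18) = e^(-0.1t), so t = -ln(0.851)/0.1 ≈ 1.6 minutes.


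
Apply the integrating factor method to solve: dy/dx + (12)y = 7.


P(x) = 12, Q(x) = 7; integrating factor μ = e^(12x).
(μ y)' = 7e^(12x) ⇒ μ y = (7/12)e^(12x) + C.
Divide by μ: y = 7/12 + Ce^(-12x).


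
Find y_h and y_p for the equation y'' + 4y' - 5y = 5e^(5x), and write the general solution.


Characteristic roots of r² + 4r - 5 = 0 are 1, -5.
y_h = C₁e^(x) + C₂e^(-5x).
Forcing exponent 5 is not a characteristic root; try y_p = Ae^(5x).
Substitute: A·(25 + (4)·5 + (-5)) = A·40 = 5, so A = 1/8.
General solution: y = C₁e^(x) + C₂e^(-5x) + (1/8)e^(5x).


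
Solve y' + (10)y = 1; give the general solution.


P(x) = 10, Q(x) = 1; integrating factor μ = e^(10x).
(μ y)' = e^(10x) ⇒ μ y = (1/10)e^(10x) + C.
Divide by μ: y = 1/10 + Ce^(-10x).


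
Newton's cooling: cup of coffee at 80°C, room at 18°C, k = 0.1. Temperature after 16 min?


Newton's law: dT/dt = -k(T - T_a) has solution T(t) = T_a + (T₀ - T_a)e^(-kt).
Plug in T_a = 18, T₀ = 80, k = 0.1, t = 16: T(16) = 18 + (62)e^(-1.60) ≈ 30.5°C.


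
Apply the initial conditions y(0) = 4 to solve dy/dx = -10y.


General solution of y' = -10y is y = Ce^(-10x).
Apply y(0) = 4: C = 4.
Particular solution: y = 4e^(-10x).


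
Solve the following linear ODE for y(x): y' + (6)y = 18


P(x) = 6, Q(x) = 18; integrating factor μ = e^(6x).
(μ y)' = 18e^(6x) ⇒ μ y = 3e^(6x) + C.
Divide by μ: y = 3 + Ce^(-6x).


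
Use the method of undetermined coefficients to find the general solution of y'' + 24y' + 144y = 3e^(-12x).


Characteristic polynomial (r + 12)² = 0; repeated root r = -12.
y_h = (C₁ + C₂x)e^(-12x). Forcing matches the repeated root (resonance), so try y_p = Ax² e^(-12x).
Substitute and solve for A: 2A = 3, so A = 3/2.
General solution: y = (C₁ + C₂x + (3/2)x²)e^(-12x).


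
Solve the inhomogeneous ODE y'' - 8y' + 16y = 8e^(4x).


Characteristic polynomial (r - 4)² = 0; repeated root r = 4.
y_h = (C₁ + C₂x)e^(4x). Forcing matches the repeated root (resonance), so try y_p = Ax² e^(4x).
Substitute and solve for A: 2A = 8, so A = 4.
General solution: y = (C₁ + C₂x + 4x²)e^(4x).


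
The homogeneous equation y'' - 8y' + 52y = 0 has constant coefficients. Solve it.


Characteristic equation: r² - 8r + 52 = 0.
Discriminant is negative; roots r = 4 ± 6i (complex conjugate pair).
General solution uses e^(α x)(C₁ cos(β x) + C₂ sin(β x)): y = e^(4x)(C₁cos(6x) + C₂sin(6x)).


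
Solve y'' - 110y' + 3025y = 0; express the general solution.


Characteristic equation: r² - 110r + 3025 = 0, i.e. (r - 55)² = 0.
Repeated root r = 55; include an x factor for the second linearly independent solution.
General solution: y = (C₁ + C₂x)e^(55x).


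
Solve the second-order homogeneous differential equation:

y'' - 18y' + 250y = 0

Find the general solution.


Characteristic equation: r² - 18r + 250 = 0.
Discriminant is negative; roots r = 9 ± 13i (complex conjugate pair).
General solution uses e^(α x)(C₁ cos(β x) + C₂ sin(β x)): y = e^(9x)(C₁cos(13x) + C₂sin(13x)).


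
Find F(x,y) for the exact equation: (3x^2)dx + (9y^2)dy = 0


Check exactness: ∂M/∂y = 0 and ∂N/∂x = 0; equal, so the equation is exact.
Integrate M with respect to x (treating y as constant): ∫M dx = x^3 + h(y).
Differentiate w.r.t. y and set equal to N: the x-dependent terms already match, leaving h'(y) = 9y^2. Integrate: h(y) = 3y^3.
So F(x,y) = 3y^3 + x^3.
General solution: 3y^3 + x^3 = C.


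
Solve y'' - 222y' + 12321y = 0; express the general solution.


Characteristic equation: r² - 222r + 12321 = 0, i.e. (r - 111)² = 0.
Repeated root r = 111; include an x factor for the second linearly independent solution.
General solution: y = (C₁ + C₂x)e^(111x).


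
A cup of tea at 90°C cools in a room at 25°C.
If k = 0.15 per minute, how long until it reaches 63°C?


From T(t) = T_a + (T₀ - T_a)e^(-kt), set T(t) = 63:
(63 - 25) / (90 - 25) = e^(-0.15t), so t = -ln(0.585)/0.15 ≈ 3.6 minutes.


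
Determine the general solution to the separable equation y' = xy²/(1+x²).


Separate: dy/y² = x/(1+x²) dx.
Integrate LHS: ∫ dy/y² = -1/y.
Integrate RHS via u = 1+x²: (1/2)ln(1+x²) + C.
Result: -1/y = (1/2)ln(1+x²) + C.


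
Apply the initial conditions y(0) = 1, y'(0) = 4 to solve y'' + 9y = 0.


Characteristic roots of r² + 9 = 0 are ±3i, so y = C₁cos(3x) + C₂sin(3x).
Apply y(0) = 1: C₁ = 1. Differentiate and apply y'(0) = 4: 3·C₂ = 4, so C₂ = 4/3.
Particular solution: y = cos(3x) + (4/3)sin(3x).


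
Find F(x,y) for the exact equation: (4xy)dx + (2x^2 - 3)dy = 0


Check exactness: ∂M/∂y = 4x and ∂N/∂x = 4x; equal, so the equation is exact.
Integrate M with respect to x (treating y as constant): ∫M dx = 2x^2y + h(y).
Differentiate w.r.t. y and set equal to N: the x-dependent terms already match, leaving h'(y) = -3. Integrate: h(y) = -3y.
So F(x,y) = 2x^2y - 3y.
General solution: 2x^2y - 3y = C.


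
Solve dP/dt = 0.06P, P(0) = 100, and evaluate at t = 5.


The ODE dP/dt = 0.06P has solution P(t) = P(0)e^(0.06t).
Substitute P(0) = 100 and t = 5: P(5) = 100 e^(0.30) ≈ 135.


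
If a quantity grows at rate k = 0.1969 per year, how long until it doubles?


Exponential growth: P(t) = P₀ e^(0.1969t). Set P(t)/P₀ = 2: e^(0.1969t) = 2.
Solve: t = ln(2)/0.1969 ≈ 3.52 years.


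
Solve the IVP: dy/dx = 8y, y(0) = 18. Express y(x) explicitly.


General solution of y' = 8y is y = Ce^(8x).
Apply y(0) = 18: C = 18.
Particular solution: y = 18e^(8x).


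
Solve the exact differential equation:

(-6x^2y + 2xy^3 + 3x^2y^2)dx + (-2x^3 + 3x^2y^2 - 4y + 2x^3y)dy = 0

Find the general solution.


Check exactness: ∂M/∂y = -6x^2 + 6xy^2 + 6x^2y and ∂N/∂x = -6x^2 + 6xy^2 + 6x^2y; equal, so the equation is exact.
Integrate M with respect to x (treating y as constant): ∫M dx = -2x^3y + x^2y^3 + x^3y^2 + h(y).
Differentiate w.r.t. y and set equal to N: the x-dependent terms already match, leaving h'(y) = -4y. Integrate: h(y) = -2y^2.
So F(x,y) = -2x^3y + x^2y^3 - 2y^2 + x^3y^2.
General solution: -2x^3y + x^2y^3 - 2y^2 + x^3y^2 = C.


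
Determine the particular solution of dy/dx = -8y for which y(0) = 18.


General solution of y' = -8y is y = Ce^(-8x).
Apply y(0) = 18: C = 18.
Particular solution: y = 18e^(-8x).


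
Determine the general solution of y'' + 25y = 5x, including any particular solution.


Homogeneous: r² + 25 = 0 ⇒ r = ±5i, y_h = C₁cos(5x) + C₂sin(5x).
Polynomial forcing; try y_p = Ax + B. Then y_p'' + 25 y_p = 25(Ax + B) = 5x, so B = 0 and A = 1/5.
General solution: y = C₁cos(5x) + C₂sin(5x) + (1/5)x.


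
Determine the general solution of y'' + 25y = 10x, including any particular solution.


Homogeneous: r² + 25 = 0 ⇒ r = ±5i, y_h = C₁cos(5x) + C₂sin(5x).
Polynomial forcing; try y_p = Ax + B. Then y_p'' + 25 y_p = 25(Ax + B) = 10x, so B = 0 and A = 2/5.
General solution: y = C₁cos(5x) + C₂sin(5x) + (2/5)x.


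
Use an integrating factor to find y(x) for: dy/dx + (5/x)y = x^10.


P(x) = 5/x ⇒ μ = x^5.
(x^5 y)' = x^5·x^10 = x^15.
Integrate: x^5 y = x^16/(16) + C.
Solve for y: y = (1/16)x^11 + C/x^5.


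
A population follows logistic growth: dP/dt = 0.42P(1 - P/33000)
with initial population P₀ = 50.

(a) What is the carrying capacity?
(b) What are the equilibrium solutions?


Logistic ODE dP/dt = 0.42P(1 - P/33000) has equilibria where dP/dt = 0, i.e. P = 0 or P = 33000.
The coefficient (1 - P/K) = 0 when P = K, identifying K = 33000 as the carrying capacity.
(a) K = 33000; (b) equilibria P = 0 and P = 33000.


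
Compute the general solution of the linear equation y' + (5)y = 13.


P(x) = 5, Q(x) = 13; integrating factor μ = e^(5x).
(μ y)' = 13e^(5x) ⇒ μ y = (13/5)e^(5x) + C.
Divide by μ: y = 13/5 + Ce^(-5x).


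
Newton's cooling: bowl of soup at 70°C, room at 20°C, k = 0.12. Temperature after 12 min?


Newton's law: dT/dt = -k(T - T_a) has solution T(t) = T_a + (T₀ - T_a)e^(-kt).
Plug in T_a = 20, T₀ = 70, k = 0.12, t = 12: T(12) = 20 + (50)e^(-1.44) ≈ 31.8°C.


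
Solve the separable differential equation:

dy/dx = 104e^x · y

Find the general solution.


Separate variables: dy/y = 104e^x dx.
Integrate: ln|y| = 104e^x + C₀.
Exponentiate: y = Ce^(104e^x).


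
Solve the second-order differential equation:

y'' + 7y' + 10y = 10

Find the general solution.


Characteristic roots of r² + 7r + 10 = 0 are -5, -2.
y_h = C₁e^(-5x) + C₂e^(-2x).
Constant forcing; try y_p = A. Then 10A = 10 ⇒ A = 1.
General solution: y = C₁e^(-5x) + C₂e^(-2x) + 1.


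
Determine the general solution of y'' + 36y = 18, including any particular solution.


Homogeneous part: r² + 36 = 0 ⇒ r = ±6i, so y_h = C₁cos(6x) + C₂sin(6x).
Try constant y_p = A; plug in: 36A = 18 ⇒ A = 1/2.
General solution: y = C₁cos(6x) + C₂sin(6x) + 1/2.


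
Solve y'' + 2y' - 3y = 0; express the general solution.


Characteristic equation: r² + 2r - 3 = 0.
Factor: (r - 1)(r + 3) = 0 ⇒ r = 1, -3 (distinct real).
General solution: y = C₁e^(x) + C₂e^(-3x).


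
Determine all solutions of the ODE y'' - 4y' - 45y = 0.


Characteristic equation: r² - 4r - 45 = 0.
Factor: (r - 9)(r + 5) = 0 ⇒ r = 9, -5 (distinct real).
General solution: y = C₁e^(9x) + C₂e^(-5x).


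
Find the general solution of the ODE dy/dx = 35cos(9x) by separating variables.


g(y) = 1, so integrate directly: y = ∫ 35cos(9x) dx = (35/9)sin(9x) + C.


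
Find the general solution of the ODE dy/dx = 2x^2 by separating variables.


Integrate both sides with respect to x: y = ∫ 2x^2 dx = (2/3)x^3 + C.


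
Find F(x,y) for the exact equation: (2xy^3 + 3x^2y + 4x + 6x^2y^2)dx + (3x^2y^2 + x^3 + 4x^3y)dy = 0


Check exactness: ∂M/∂y = 6xy^2 + 3x^2 + 12x^2y and ∂N/∂x = 6xy^2 + 3x^2 + 12x^2y; equal, so the equation is exact.
Integrate M with respect to x (treating y as constant): ∫M dx = x^2y^3 + x^3y + 2x^2 + 2x^3y^2 + h(y).
Differentiate w.r.t. y and set equal to N: all terms match, so h'(y) = 0 and h is a constant absorbed into C.
General solution: x^2y^3 + x^3y + 2x^2 + 2x^3y^2 = C.


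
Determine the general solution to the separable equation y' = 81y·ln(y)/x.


Separate: dy/[y ln(y)] = 81 dx/x.
Substitute u = ln(y): du/u = 81 dx/x.
Integrate: ln|ln(y)| = 81ln|x| + C₀, hence ln(y) = C·x^81.


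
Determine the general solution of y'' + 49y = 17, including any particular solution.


Homogeneous part: r² + 49 = 0 ⇒ r = ±7i, so y_h = C₁cos(7x) + C₂sin(7x).
Try constant y_p = A; plug in: 49A = 17 ⇒ A = 17/49.
General solution: y = C₁cos(7x) + C₂sin(7x) + 17/49.


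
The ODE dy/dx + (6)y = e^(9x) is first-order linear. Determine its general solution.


P(x) = 6 ⇒ μ = e^(6x).
(μ y)' = e^(15x) ⇒ μ y = e^(15x)/15 + C.
Divide by μ: y = (1/15)e^(9x) + Ce^(-6x).


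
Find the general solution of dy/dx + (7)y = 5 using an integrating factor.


P(x) = 7, Q(x) = 5; integrating factor μ = e^(7x).
(μ y)' = 5e^(7x) ⇒ μ y = (5/7)e^(7x) + C.
Divide by μ: y = 5/7 + Ce^(-7x).


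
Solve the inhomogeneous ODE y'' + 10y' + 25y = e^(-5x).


Characteristic polynomial (r + 5)² = 0; repeated root r = -5.
y_h = (C₁ + C₂x)e^(-5x). Forcing matches the repeated root (resonance), so try y_p = Ax² e^(-5x).
Substitute and solve for A: 2A = 1, so A = 1/2.
General solution: y = (C₁ + C₂x + (1/2)x²)e^(-5x).


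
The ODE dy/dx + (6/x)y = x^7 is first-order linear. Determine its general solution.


P(x) = 6/x ⇒ μ = x^6.
(x^6 y)' = x^6·x^7 = x^13.
Integrate: x^6 y = x^14/(14) + C.
Solve for y: y = (1/14)x^8 + C/x^6.


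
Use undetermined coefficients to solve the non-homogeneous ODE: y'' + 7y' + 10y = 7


Characteristic roots of r² + 7r + 10 = 0 are -2, -5.
y_h = C₁e^(-2x) + C₂e^(-5x).
Constant forcing; try y_p = A. Then 10A = 7 ⇒ A = 7/10.
General solution: y = C₁e^(-2x) + C₂e^(-5x) + 7/10.


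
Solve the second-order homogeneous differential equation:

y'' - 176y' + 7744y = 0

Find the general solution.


Characteristic equation: r² - 176r + 7744 = 0, i.e. (r - 88)² = 0.
Repeated root r = 88; include an x factor for the second linearly independent solution.
General solution: y = (C₁ + C₂x)e^(88x).


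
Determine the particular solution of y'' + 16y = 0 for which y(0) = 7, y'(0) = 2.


Characteristic roots of r² + 16 = 0 are ±4i, so y = C₁cos(4x) + C₂sin(4x).
Apply y(0) = 7: C₁ = 7. Differentiate and apply y'(0) = 2: 4·C₂ = 2, so C₂ = 1/2.
Particular solution: y = 7cos(4x) + (1/2)sin(4x).


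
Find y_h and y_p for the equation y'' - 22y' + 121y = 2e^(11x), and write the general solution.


Characteristic polynomial (r - 11)² = 0; repeated root r = 11.
y_h = (C₁ + C₂x)e^(11x). Forcing matches the repeated root (resonance), so try y_p = Ax² e^(11x).
Substitute and solve for A: 2A = 2, so A = 1.
General solution: y = (C₁ + C₂x + x²)e^(11x).


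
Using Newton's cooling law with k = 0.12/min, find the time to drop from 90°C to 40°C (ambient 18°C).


From T(t) = T_a + (T₀ - T_a)e^(-kt), set T(t) = 40:
(40 - 18) / (90 - 18) = e^(-0.12t), so t = -ln(0.306)/0.12 ≈ 9.9 minutes.


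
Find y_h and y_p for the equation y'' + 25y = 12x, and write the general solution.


Homogeneous: r² + 25 = 0 ⇒ r = ±5i, y_h = C₁cos(5x) + C₂sin(5x).
Polynomial forcing; try y_p = Ax + B. Then y_p'' + 25 y_p = 25(Ax + B) = 12x, so B = 0 and A = 12/25.
General solution: y = C₁cos(5x) + C₂sin(5x) + (12/25)x.


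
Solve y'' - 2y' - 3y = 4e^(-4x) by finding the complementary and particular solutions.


Characteristic roots of r² - 2r - 3 = 0 are -1, 3.
y_h = C₁e^(-x) + C₂e^(3x).
Forcing exponent -4 is not a characteristic root; try y_p = Ae^(-4x).
Substitute: A·(16 + (-2)·-4 + (-3)) = A·21 = 4, so A = 4/21.
General solution: y = C₁e^(-x) + C₂e^(3x) + (4/21)e^(-4x).


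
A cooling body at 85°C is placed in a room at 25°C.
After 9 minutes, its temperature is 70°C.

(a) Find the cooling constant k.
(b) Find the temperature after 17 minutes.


Newton's law: T(t) = T_a + (T₀ - T_a)e^(-kt).
(a) Use T(9) = 70: (70 - 25)/(85 - 25) = e^(-k·9), so k = -ln(0.750)/9 ≈ 0.0320.
(b) Apply k to t = 17: T(17) = 25 + (60)e^(-0.543) ≈ 59.8°C.


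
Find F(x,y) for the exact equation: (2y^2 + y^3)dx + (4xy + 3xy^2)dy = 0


Check exactness: ∂M/∂y = 4y + 3y^2 and ∂N/∂x = 4y + 3y^2; equal, so the equation is exact.
Integrate M with respect to x (treating y as constant): ∫M dx = 2xy^2 + xy^3 + h(y).
Differentiate w.r.t. y and set equal to N: all terms match, so h'(y) = 0 and h is a constant absorbed into C.
General solution: 2xy^2 + xy^3 = C.


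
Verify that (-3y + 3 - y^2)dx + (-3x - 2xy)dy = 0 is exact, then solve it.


Check exactness: ∂M/∂y = -3 - 2y and ∂N/∂x = -3 - 2y; equal, so the equation is exact.
Integrate M with respect to x (treating y as constant): ∫M dx = -3xy + 3x - xy^2 + h(y).
Differentiate w.r.t. y and set equal to N: all terms match, so h'(y) = 0 and h is a constant absorbed into C.
General solution: -3xy + 3x - xy^2 = C.


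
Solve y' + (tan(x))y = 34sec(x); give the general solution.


P(x) = tan(x) ⇒ μ = e^(∫tan(x)dx) = sec(x).
(sec(x) y)' = 34sec²(x) ⇒ sec(x) y = 34tan(x) + C.
Multiply by cos(x): y = 34sin(x) + C·cos(x).


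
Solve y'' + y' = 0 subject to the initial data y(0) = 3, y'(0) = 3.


Characteristic roots of r² + r = 0 are -1, 0.
General solution y = c₁ e^(-x) + c₂.
Apply y(0) = 3: c₁ + c₂ = 3. Apply y'(0) = 3: -1 c₁ + 0 c₂ = 3.
Solve: c₁ = -3, c₂ = 6.
Particular solution: y = -3e^(-x) + 6.


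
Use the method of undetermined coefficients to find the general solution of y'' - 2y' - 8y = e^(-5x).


Characteristic roots of r² - 2r - 8 = 0 are -2, 4.
y_h = C₁e^(-2x) + C₂e^(4x).
Forcing exponent -5 is not a characteristic root; try y_p = Ae^(-5x).
Substitute: A·(25 + (-2)·-5 + (-8)) = A·27 = 1, so A = 1/27.
General solution: y = C₁e^(-2x) + C₂e^(4x) + (1/27)e^(-5x).


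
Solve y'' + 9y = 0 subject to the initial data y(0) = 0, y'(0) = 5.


Characteristic roots of r² + 9 = 0 are ±3i, so y = C₁cos(3x) + C₂sin(3x).
Apply y(0) = 0: C₁ = 0. Differentiate and apply y'(0) = 5: 3·C₂ = 5, so C₂ = 5/3.
Particular solution: y = (5/3)sin(3x).


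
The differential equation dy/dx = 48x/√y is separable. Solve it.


Separate: √y dy = 48x dx.
Integrate: (2/3)y^(3/2) = 24x² + C.


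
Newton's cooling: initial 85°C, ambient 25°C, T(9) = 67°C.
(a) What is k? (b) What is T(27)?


Newton's law: T(t) = T_a + (T₀ - T_a)e^(-kt).
(a) Use T(9) = 67: (67 - 25)/(85 - 25) = e^(-k·9), so k = -ln(0.700)/9 ≈ 0.0396.
(b) Apply k to t = 27: T(27) = 25 + (60)e^(-1.070) ≈ 45.6°C.


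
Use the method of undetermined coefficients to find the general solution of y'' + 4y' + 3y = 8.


Characteristic roots of r² + 4r + 3 = 0 are -3, -1.
y_h = C₁e^(-3x) + C₂e^(-x).
Constant forcing; try y_p = A. Then 3A = 8 ⇒ A = 8/3.
General solution: y = C₁e^(-3x) + C₂e^(-x) + 8/3.


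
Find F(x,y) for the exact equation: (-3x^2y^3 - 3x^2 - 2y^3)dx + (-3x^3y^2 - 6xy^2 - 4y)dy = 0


Check exactness: ∂M/∂y = -9x^2y^2 - 6y^2 and ∂N/∂x = -9x^2y^2 - 6y^2; equal, so the equation is exact.
Integrate M with respect to x (treating y as constant): ∫M dx = -x^3y^3 - x^3 - 2xy^3 + h(y).
Differentiate w.r.t. y and set equal to N: the x-dependent terms already match, leaving h'(y) = -4y. Integrate: h(y) = -2y^2.
So F(x,y) = -x^3y^3 - x^3 - 2xy^3 - 2y^2.
General solution: -x^3y^3 - x^3 - 2xy^3 - 2y^2 = C.


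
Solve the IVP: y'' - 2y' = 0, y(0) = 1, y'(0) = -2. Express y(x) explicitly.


Characteristic roots of r² - 2r = 0 are 2, 0.
General solution y = c₁ e^(2x) + c₂.
Apply y(0) = 1: c₁ + c₂ = 1. Apply y'(0) = -2: 2 c₁ + 0 c₂ = -2.
Solve: c₁ = -1, c₂ = 2.
Particular solution: y = -e^(2x) + 2.


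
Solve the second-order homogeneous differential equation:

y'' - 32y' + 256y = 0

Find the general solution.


Characteristic equation: r² - 32r + 256 = 0, i.e. (r - 16)² = 0.
Repeated root r = 16; include an x factor for the second linearly independent solution.
General solution: y = (C₁ + C₂x)e^(16x).


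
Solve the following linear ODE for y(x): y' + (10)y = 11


P(x) = 10, Q(x) = 11; integrating factor μ = e^(10x).
(μ y)' = 11e^(10x) ⇒ μ y = (11/10)e^(10x) + C.
Divide by μ: y = 11/10 + Ce^(-10x).


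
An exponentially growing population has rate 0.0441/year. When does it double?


Exponential growth: P(t) = P₀ e^(0.0441t). Set P(t)/P₀ = 2: e^(0.0441t) = 2.
Solve: t = ln(2)/0.0441 ≈ 15.72 years.


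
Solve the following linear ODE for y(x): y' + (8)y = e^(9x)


P(x) = 8 ⇒ μ = e^(8x).
(μ y)' = e^(17x) ⇒ μ y = e^(17x)/17 + C.
Divide by μ: y = (1/17)e^(9x) + Ce^(-8x).


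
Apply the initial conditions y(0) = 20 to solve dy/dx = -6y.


General solution of y' = -6y is y = Ce^(-6x).
Apply y(0) = 20: C = 20.
Particular solution: y = 20e^(-6x).


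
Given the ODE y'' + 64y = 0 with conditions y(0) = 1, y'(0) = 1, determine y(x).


Characteristic roots of r² + 64 = 0 are ±8i, so y = C₁cos(8x) + C₂sin(8x).
Apply y(0) = 1: C₁ = 1. Differentiate and apply y'(0) = 1: 8·C₂ = 1, so C₂ = 1/8.
Particular solution: y = cos(8x) + (1/8)sin(8x).


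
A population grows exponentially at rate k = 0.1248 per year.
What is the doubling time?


Exponential growth: P(t) = P₀ e^(0.1248t). Set P(t)/P₀ = 2: e^(0.1248t) = 2.
Solve: t = ln(2)/0.1248 ≈ 5.55 years.


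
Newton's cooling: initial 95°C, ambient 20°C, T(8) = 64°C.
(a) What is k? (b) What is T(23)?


Newton's law: T(t) = T_a + (T₀ - T_a)e^(-kt).
(a) Use T(8) = 64: (64 - 20)/(95 - 20) = e^(-k·8), so k = -ln(0.587)/8 ≈ 0.0667.
(b) Apply k to t = 23: T(23) = 20 + (75)e^(-1.533) ≈ 36.2°C.


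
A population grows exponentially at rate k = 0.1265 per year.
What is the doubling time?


Exponential growth: P(t) = P₀ e^(0.1265t). Set P(t)/P₀ = 2: e^(0.1265t) = 2.
Solve: t = ln(2)/0.1265 ≈ 5.48 years.


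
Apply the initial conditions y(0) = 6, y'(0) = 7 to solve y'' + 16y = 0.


Characteristic roots of r² + 16 = 0 are ±4i, so y = C₁cos(4x) + C₂sin(4x).
Apply y(0) = 6: C₁ = 6. Differentiate and apply y'(0) = 7: 4·C₂ = 7, so C₂ = 7/4.
Particular solution: y = 6cos(4x) + (7/4)sin(4x).


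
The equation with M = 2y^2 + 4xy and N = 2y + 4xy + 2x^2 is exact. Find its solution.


Check exactness: ∂M/∂y = 4y + 4x and ∂N/∂x = 4y + 4x; equal, so the equation is exact.
Integrate M with respect to x (treating y as constant): ∫M dx = 2xy^2 + 2x^2y + h(y).
Differentiate w.r.t. y and set equal to N: the x-dependent terms already match, leaving h'(y) = 2y. Integrate: h(y) = y^2.
So F(x,y) = y^2 + 2xy^2 + 2x^2y.
General solution: y^2 + 2xy^2 + 2x^2y = C.


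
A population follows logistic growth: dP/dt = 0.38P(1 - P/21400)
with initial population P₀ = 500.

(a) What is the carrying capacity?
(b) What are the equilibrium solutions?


Logistic ODE dP/dt = 0.38P(1 - P/21400) has equilibria where dP/dt = 0, i.e. P = 0 or P = 21400.
The coefficient (1 - P/K) = 0 when P = K, identifying K = 21400 as the carrying capacity.
(a) K = 21400; (b) equilibria P = 0 and P = 21400.


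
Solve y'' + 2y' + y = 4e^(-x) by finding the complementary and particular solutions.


Characteristic polynomial (r + 1)² = 0; repeated root r = -1.
y_h = (C₁ + C₂x)e^(-x). Forcing matches the repeated root (resonance), so try y_p = Ax² e^(-x).
Substitute and solve for A: 2A = 4, so A = 2.
General solution: y = (C₁ + C₂x + 2x²)e^(-x).


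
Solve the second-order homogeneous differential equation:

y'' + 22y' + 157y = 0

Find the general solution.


Characteristic equation: r² + 22r + 157 = 0.
Discriminant is negative; roots r = -11 ± 6i (complex conjugate pair).
General solution uses e^(α x)(C₁ cos(β x) + C₂ sin(β x)): y = e^(-11x)(C₁cos(6x) + C₂sin(6x)).


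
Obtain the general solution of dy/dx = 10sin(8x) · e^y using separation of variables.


Separate: e^(-y) dy = 10sin(8x) dx.
Integrate: -e^(-y) = -(5/4)cos(8x) + C₀.
Rearrange: e^(-y) = (5/4)cos(8x) + C.


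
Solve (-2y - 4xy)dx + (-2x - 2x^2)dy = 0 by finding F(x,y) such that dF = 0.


Check exactness: ∂M/∂y = -2 - 4x and ∂N/∂x = -2 - 4x; equal, so the equation is exact.
Integrate M with respect to x (treating y as constant): ∫M dx = -2xy - 2x^2y + h(y).
Differentiate w.r.t. y and set equal to N: all terms match, so h'(y) = 0 and h is a constant absorbed into C.
General solution: -2xy - 2x^2y = C.


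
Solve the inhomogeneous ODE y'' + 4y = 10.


Homogeneous part: r² + 4 = 0 ⇒ r = ±2i, so y_h = C₁cos(2x) + C₂sin(2x).
Try constant y_p = A; plug in: 4A = 10 ⇒ A = 5/2.
General solution: y = C₁cos(2x) + C₂sin(2x) + 5/2.


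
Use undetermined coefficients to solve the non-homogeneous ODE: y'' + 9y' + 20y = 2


Characteristic roots of r² + 9r + 20 = 0 are -4, -5.
y_h = C₁e^(-4x) + C₂e^(-5x).
Constant forcing; try y_p = A. Then 20A = 2 ⇒ A = 1/10.
General solution: y = C₁e^(-4x) + C₂e^(-5x) + 1/10.


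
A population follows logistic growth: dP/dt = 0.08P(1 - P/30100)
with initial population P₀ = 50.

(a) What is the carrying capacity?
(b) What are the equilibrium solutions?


Logistic ODE dP/dt = 0.08P(1 - P/30100) has equilibria where dP/dt = 0, i.e. P = 0 or P = 30100.
The coefficient (1 - P/K) = 0 when P = K, identifying K = 30100 as the carrying capacity.
(a) K = 30100; (b) equilibria P = 0 and P = 30100.


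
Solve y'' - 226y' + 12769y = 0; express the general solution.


Characteristic equation: r² - 226r + 12769 = 0, i.e. (r - 113)² = 0.
Repeated root r = 113; include an x factor for the second linearly independent solution.
General solution: y = (C₁ + C₂x)e^(113x).


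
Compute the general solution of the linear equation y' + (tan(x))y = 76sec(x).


P(x) = tan(x) ⇒ μ = e^(∫tan(x)dx) = sec(x).
(sec(x) y)' = 76sec²(x) ⇒ sec(x) y = 76tan(x) + C.
Multiply by cos(x): y = 76sin(x) + C·cos(x).


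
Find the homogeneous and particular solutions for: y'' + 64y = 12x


Homogeneous: r² + 64 = 0 ⇒ r = ±8i, y_h = C₁cos(8x) + C₂sin(8x).
Polynomial forcing; try y_p = Ax + B. Then y_p'' + 64 y_p = 64(Ax + B) = 12x, so B = 0 and A = 3/16.
General solution: y = C₁cos(8x) + C₂sin(8x) + (3/16)x.


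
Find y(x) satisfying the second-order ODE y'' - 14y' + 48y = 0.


Characteristic equation: r² - 14r + 48 = 0.
Factor: (r - 8)(r - 6) = 0 ⇒ r = 8, 6 (distinct real).
General solution: y = C₁e^(8x) + C₂e^(6x).


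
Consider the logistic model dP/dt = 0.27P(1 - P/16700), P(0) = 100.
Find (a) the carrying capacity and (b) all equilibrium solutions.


Logistic ODE dP/dt = 0.27P(1 - P/16700) has equilibria where dP/dt = 0, i.e. P = 0 or P = 16700.
The coefficient (1 - P/K) = 0 when P = K, identifying K = 16700 as the carrying capacity.
(a) K = 16700; (b) equilibria P = 0 and P = 16700.


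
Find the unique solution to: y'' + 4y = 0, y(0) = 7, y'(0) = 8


Characteristic roots of r² + 4 = 0 are ±2i, so y = C₁cos(2x) + C₂sin(2x).
Apply y(0) = 7: C₁ = 7. Differentiate and apply y'(0) = 8: 2·C₂ = 8, so C₂ = 4.
Particular solution: y = 7cos(2x) + 4sin(2x).


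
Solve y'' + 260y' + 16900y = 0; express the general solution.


Characteristic equation: r² + 260r + 16900 = 0, i.e. (r + 130)² = 0.
Repeated root r = -130; include an x factor for the second linearly independent solution.
General solution: y = (C₁ + C₂x)e^(-130x).


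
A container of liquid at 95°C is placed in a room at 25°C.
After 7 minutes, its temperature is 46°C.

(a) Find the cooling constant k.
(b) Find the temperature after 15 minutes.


Newton's law: T(t) = T_a + (T₀ - T_a)e^(-kt).
(a) Use T(7) = 46: (46 - 25)/(95 - 25) = e^(-k·7), so k = -ln(0.300)/7 ≈ 0.1720.
(b) Apply k to t = 15: T(15) = 25 + (70)e^(-2.580) ≈ 30.3°C.


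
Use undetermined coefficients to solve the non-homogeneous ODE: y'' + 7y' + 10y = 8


Characteristic roots of r² + 7r + 10 = 0 are -5, -2.
y_h = C₁e^(-5x) + C₂e^(-2x).
Constant forcing; try y_p = A. Then 10A = 8 ⇒ A = 4/5.
General solution: y = C₁e^(-5x) + C₂e^(-2x) + 4/5.


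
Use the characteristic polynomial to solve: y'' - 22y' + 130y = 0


Characteristic equation: r² - 22r + 130 = 0.
Discriminant is negative; roots r = 11 ± 3i (complex conjugate pair).
General solution uses e^(α x)(C₁ cos(β x) + C₂ sin(β x)): y = e^(11x)(C₁cos(3x) + C₂sin(3x)).


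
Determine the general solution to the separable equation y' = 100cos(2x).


g(y) = 1, so integrate directly: y = ∫ 100cos(2x) dx = 50sin(2x) + C.


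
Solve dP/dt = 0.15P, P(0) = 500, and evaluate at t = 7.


The ODE dP/dt = 0.15P has solution P(t) = P(0)e^(0.15t).
Substitute P(0) = 500 and t = 7: P(7) = 500 e^(1.05) ≈ 1429.


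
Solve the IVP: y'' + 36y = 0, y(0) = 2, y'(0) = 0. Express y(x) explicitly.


Characteristic roots of r² + 36 = 0 are ±6i, so y = C₁cos(6x) + C₂sin(6x).
Apply y(0) = 2: C₁ = 2. Differentiate and apply y'(0) = 0: 6·C₂ = 0, so C₂ = 0.
Particular solution: y = 2cos(6x).


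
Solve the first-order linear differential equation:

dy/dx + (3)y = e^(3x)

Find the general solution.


P(x) = 3 ⇒ μ = e^(3x).
(μ y)' = e^(6x) ⇒ μ y = (1/6)e^(6x) + C.
Divide by μ: y = (1/6)e^(3x) + Ce^(-3x).


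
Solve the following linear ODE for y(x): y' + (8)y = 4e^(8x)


P(x) = 8 ⇒ μ = e^(8x).
(μ y)' = 4e^(16x) ⇒ μ y = (4/16)e^(16x) + C.
Divide by μ: y = (1/4)e^(8x) + Ce^(-8x).


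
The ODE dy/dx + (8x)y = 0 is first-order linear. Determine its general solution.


P(x) = 8x ⇒ μ = e^(4x²).
Q(x) = 0 so μ y is constant: y = Ce^(-4x²).


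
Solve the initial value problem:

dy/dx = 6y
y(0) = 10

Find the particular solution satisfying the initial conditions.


General solution of y' = 6y is y = Ce^(6x).
Apply y(0) = 10: C = 10.
Particular solution: y = 10e^(6x).


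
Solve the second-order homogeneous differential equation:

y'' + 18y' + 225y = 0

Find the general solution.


Characteristic equation: r² + 18r + 225 = 0.
Discriminant is negative; roots r = -9 ± 12i (complex conjugate pair).
General solution uses e^(α x)(C₁ cos(β x) + C₂ sin(β x)): y = e^(-9x)(C₁cos(12x) + C₂sin(12x)).


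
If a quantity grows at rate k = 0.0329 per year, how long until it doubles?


Exponential growth: P(t) = P₀ e^(0.0329t). Set P(t)/P₀ = 2: e^(0.0329t) = 2.
Solve: t = ln(2)/0.0329 ≈ 21.07 years.


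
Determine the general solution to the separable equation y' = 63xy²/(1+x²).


Separate: dy/y² = 63x/(1+x²) dx.
Integrate LHS: ∫ dy/y² = -1/y.
Integrate RHS via u = 1+x²: (63/2)ln(1+x²) + C.
Result: -1/y = (63/2)ln(1+x²) + C.


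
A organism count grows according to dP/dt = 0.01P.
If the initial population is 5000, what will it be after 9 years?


The ODE dP/dt = 0.01P has solution P(t) = P(0)e^(0.01t).
Substitute P(0) = 5000 and t = 9: P(9) = 5000 e^(0.09) ≈ 5471.


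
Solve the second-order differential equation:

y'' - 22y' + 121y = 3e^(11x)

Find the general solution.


Characteristic polynomial (r - 11)² = 0; repeated root r = 11.
y_h = (C₁ + C₂x)e^(11x). Forcing matches the repeated root (resonance), so try y_p = Ax² e^(11x).
Substitute and solve for A: 2A = 3, so A = 3/2.
General solution: y = (C₁ + C₂x + (3/2)x²)e^(11x).


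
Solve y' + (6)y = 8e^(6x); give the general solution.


P(x) = 6 ⇒ μ = e^(6x).
(μ y)' = 8e^(12x) ⇒ μ y = (8/12)e^(12x) + C.
Divide by μ: y = (2/3)e^(6x) + Ce^(-6x).


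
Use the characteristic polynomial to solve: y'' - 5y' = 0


Characteristic equation: r² - 5r = 0.
Factor: (r - 0)(r - 5) = 0 ⇒ r = 0, 5 (distinct real).
General solution: y = C₁ + C₂e^(5x).


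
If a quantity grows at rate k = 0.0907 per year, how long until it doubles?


Exponential growth: P(t) = P₀ e^(0.0907t). Set P(t)/P₀ = 2: e^(0.0907t) = 2.
Solve: t = ln(2)/0.0907 ≈ 7.64 years.


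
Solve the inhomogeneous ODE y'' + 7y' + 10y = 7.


Characteristic roots of r² + 7r + 10 = 0 are -2, -5.
y_h = C₁e^(-2x) + C₂e^(-5x).
Constant forcing; try y_p = A. Then 10A = 7 ⇒ A = 7/10.
General solution: y = C₁e^(-2x) + C₂e^(-5x) + 7/10.


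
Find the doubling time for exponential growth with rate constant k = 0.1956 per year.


Exponential growth: P(t) = P₀ e^(0.1956t). Set P(t)/P₀ = 2: e^(0.1956t) = 2.
Solve: t = ln(2)/0.1956 ≈ 3.54 years.


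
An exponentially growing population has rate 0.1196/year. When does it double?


Exponential growth: P(t) = P₀ e^(0.1196t). Set P(t)/P₀ = 2: e^(0.1196t) = 2.
Solve: t = ln(2)/0.1196 ≈ 5.80 years.


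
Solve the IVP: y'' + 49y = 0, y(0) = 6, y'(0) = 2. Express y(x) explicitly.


Characteristic roots of r² + 49 = 0 are ±7i, so y = C₁cos(7x) + C₂sin(7x).
Apply y(0) = 6: C₁ = 6. Differentiate and apply y'(0) = 2: 7·C₂ = 2, so C₂ = 2/7.
Particular solution: y = 6cos(7x) + (2/7)sin(7x).


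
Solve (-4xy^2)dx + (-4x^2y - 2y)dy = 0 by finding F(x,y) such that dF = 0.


Check exactness: ∂M/∂y = -8xy and ∂N/∂x = -8xy; equal, so the equation is exact.
Integrate M with respect to x (treating y as constant): ∫M dx = -2x^2y^2 + h(y).
Differentiate w.r.t. y and set equal to N: the x-dependent terms already match, leaving h'(y) = -2y. Integrate: h(y) = -y^2.
So F(x,y) = -2x^2y^2 - y^2.
General solution: -2x^2y^2 - y^2 = C.


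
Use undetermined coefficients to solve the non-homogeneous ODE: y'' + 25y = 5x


Homogeneous: r² + 25 = 0 ⇒ r = ±5i, y_h = C₁cos(5x) + C₂sin(5x).
Polynomial forcing; try y_p = Ax + B. Then y_p'' + 25 y_p = 25(Ax + B) = 5x, so B = 0 and A = 1/5.
General solution: y = C₁cos(5x) + C₂sin(5x) + (1/5)x.


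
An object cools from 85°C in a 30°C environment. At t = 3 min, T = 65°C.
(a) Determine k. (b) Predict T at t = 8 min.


Newton's law: T(t) = T_a + (T₀ - T_a)e^(-kt).
(a) Use T(3) = 65: (65 - 30)/(85 - 30) = e^(-k·3), so k = -ln(0.636)/3 ≈ 0.1507.
(b) Apply k to t = 8: T(8) = 30 + (55)e^(-1.205) ≈ 46.5°C.


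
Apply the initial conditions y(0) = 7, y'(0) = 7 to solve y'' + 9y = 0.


Characteristic roots of r² + 9 = 0 are ±3i, so y = C₁cos(3x) + C₂sin(3x).
Apply y(0) = 7: C₁ = 7. Differentiate and apply y'(0) = 7: 3·C₂ = 7, so C₂ = 7/3.
Particular solution: y = 7cos(3x) + (7/3)sin(3x).


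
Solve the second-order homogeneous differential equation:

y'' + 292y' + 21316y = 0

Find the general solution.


Characteristic equation: r² + 292r + 21316 = 0, i.e. (r + 146)² = 0.
Repeated root r = -146; include an x factor for the second linearly independent solution.
General solution: y = (C₁ + C₂x)e^(-146x).


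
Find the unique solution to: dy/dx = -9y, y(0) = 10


General solution of y' = -9y is y = Ce^(-9x).
Apply y(0) = 10: C = 10.
Particular solution: y = 10e^(-9x).


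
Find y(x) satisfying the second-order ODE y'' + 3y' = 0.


Characteristic equation: r² + 3r = 0.
Factor: (r - 0)(r + 3) = 0 ⇒ r = 0, -3 (distinct real).
General solution: y = C₁ + C₂e^(-3x).


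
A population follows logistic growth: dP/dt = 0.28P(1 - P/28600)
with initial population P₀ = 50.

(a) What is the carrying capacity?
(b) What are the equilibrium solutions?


Logistic ODE dP/dt = 0.28P(1 - P/28600) has equilibria where dP/dt = 0, i.e. P = 0 or P = 28600.
The coefficient (1 - P/K) = 0 when P = K, identifying K = 28600 as the carrying capacity.
(a) K = 28600; (b) equilibria P = 0 and P = 28600.


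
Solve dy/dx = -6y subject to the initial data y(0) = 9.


General solution of y' = -6y is y = Ce^(-6x).
Apply y(0) = 9: C = 9.
Particular solution: y = 9e^(-6x).


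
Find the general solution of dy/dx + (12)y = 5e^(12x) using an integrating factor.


P(x) = 12 ⇒ μ = e^(12x).
(μ y)' = 5e^(24x) ⇒ μ y = (5/24)e^(24x) + C.
Divide by μ: y = (5/24)e^(12x) + Ce^(-12x).


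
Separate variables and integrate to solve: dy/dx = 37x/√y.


Separate: √y dy = 37x dx.
Integrate: (2/3)y^(3/2) = (37/2)x² + C.


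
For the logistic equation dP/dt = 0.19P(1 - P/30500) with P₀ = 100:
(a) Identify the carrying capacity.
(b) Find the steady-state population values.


Logistic ODE dP/dt = 0.19P(1 - P/30500) has equilibria where dP/dt = 0, i.e. P = 0 or P = 30500.
The coefficient (1 - P/K) = 0 when P = K, identifying K = 30500 as the carrying capacity.
(a) K = 30500; (b) equilibria P = 0 and P = 30500.


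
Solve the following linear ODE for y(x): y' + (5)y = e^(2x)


P(x) = 5 ⇒ μ = e^(5x).
(μ y)' = e^(7x) ⇒ μ y = e^(7x)/7 + C.
Divide by μ: y = (1/7)e^(2x) + Ce^(-5x).


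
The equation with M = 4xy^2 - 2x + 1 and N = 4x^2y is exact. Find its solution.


Check exactness: ∂M/∂y = 8xy and ∂N/∂x = 8xy; equal, so the equation is exact.
Integrate M with respect to x (treating y as constant): ∫M dx = 2x^2y^2 - x^2 + x + h(y).
Differentiate w.r.t. y and set equal to N: all terms match, so h'(y) = 0 and h is a constant absorbed into C.
General solution: 2x^2y^2 - x^2 + x = C.
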